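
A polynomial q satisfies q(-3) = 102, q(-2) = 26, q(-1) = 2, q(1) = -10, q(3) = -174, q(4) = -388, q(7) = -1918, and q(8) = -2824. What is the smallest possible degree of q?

Divided differences on the nodes -3, -2, -1, 1, 3, 4, 7, 8:
  order 0: 102  26  2  -10  -174  -388  -1918  -2824
  order 1: -76  -24  -6  -82  -214  -510  -906
  order 2: 26  6  -19  -44  -74  -99
  order 3: -5  -5  -5  -5  -5
  order 4: 0  0  0  0
  order 5: 0  0  0
  order 6: 0  0
  order 7: 0
The order-3 divided differences are all -5 (nonzero) and every higher order vanishes, so the data lies on a polynomial of degree exactly 3.

3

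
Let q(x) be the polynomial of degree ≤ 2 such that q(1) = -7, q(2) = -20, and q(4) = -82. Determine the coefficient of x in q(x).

5

Write q(x) = ax^2 + bx + c. Substituting each data point gives a linear system:
  a + b + c = -7
  4a + 2b + c = -20
  16a + 4b + c = -82
Solving the system yields a = -6, b = 5, c = -6.
So q(x) = -6x^2 + 5x - 6.
The coefficient of x is 5.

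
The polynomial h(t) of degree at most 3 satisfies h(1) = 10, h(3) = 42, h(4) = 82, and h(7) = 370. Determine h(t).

h(t) = t^3 + 3t + 6

Write h(t) = at^3 + bt^2 + ct + d. Substituting each data point gives a linear system:
  a + b + c + d = 10
  27a + 9b + 3c + d = 42
  64a + 16b + 4c + d = 82
  343a + 49b + 7c + d = 370
Solving the system yields a = 1, b = 0, c = 3, d = 6.
So h(t) = t^3 + 3t + 6.
Check: h(7) = 370. ✓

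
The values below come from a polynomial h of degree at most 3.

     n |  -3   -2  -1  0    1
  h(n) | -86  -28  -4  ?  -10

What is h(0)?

On equispaced nodes a degree-3 polynomial has vanishing fourth forward difference, so
  h(-3) - 4·h(-2) + 6·h(-1) - 4·h(0) + h(1) = 0.
Substituting the known values and solving for h(0):
  -4·h(0) = 8
  h(0) = -2.

-2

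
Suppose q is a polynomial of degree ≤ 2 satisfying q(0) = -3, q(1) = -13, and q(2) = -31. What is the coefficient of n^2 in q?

-4

Write q(n) = an^2 + bn + c. Substituting each data point gives a linear system:
  c = -3
  a + b + c = -13
  4a + 2b + c = -31
Solving the system yields a = -4, b = -6, c = -3.
So q(n) = -4n^2 - 6n - 3.
The leading coefficient is -4.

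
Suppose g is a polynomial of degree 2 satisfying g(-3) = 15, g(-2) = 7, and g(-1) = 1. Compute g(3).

Write g(u) = au^2 + bu + c. Substituting each data point gives a linear system:
  9a - 3b + c = 15
  4a - 2b + c = 7
  a - b + c = 1
Solving the system yields a = 1, b = -3, c = -3.
So g(u) = u² - 3u - 3.
Then g(3) = -3.

-3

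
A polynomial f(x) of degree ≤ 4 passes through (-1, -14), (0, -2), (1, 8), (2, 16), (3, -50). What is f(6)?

-2492

Write f(x) = ax^4 + bx^3 + cx^2 + dx + e. Substituting each data point gives a linear system:
  a - b + c - d + e = -14
  e = -2
  a + b + c + d + e = 8
  16a + 8b + 4c + 2d + e = 16
  81a + 27b + 9c + 3d + e = -50
Solving the system yields a = -3, b = 6, c = 2, d = 5, e = -2.
So f(x) = -3x^4 + 6x^3 + 2x^2 + 5x - 2.
Then f(6) = -2492.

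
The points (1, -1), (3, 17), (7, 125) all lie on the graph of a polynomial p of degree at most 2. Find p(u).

Write p(u) = au^2 + bu + c. Substituting each data point gives a linear system:
  a + b + c = -1
  9a + 3b + c = 17
  49a + 7b + c = 125
Solving the system yields a = 3, b = -3, c = -1.
So p(u) = 3u² - 3u - 1.
Check: p(7) = 125. ✓

p(u) = 3u^2 - 3u - 1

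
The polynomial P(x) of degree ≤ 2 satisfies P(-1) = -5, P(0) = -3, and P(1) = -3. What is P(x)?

Write P(x) = ax^2 + bx + c. Substituting each data point gives a linear system:
  a - b + c = -5
  c = -3
  a + b + c = -3
Solving the system yields a = -1, b = 1, c = -3.
So P(x) = -x^2 + x - 3.
Check: P(-1) = -5. ✓

P(x) = -x^2 + x - 3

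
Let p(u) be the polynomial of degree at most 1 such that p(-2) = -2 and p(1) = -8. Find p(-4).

Write p(u) = au + b. Substituting each data point gives a linear system:
  -2a + b = -2
  a + b = -8
Solving the system yields a = -2, b = -6.
So p(u) = -2u - 6.
Then p(-4) = 2.

2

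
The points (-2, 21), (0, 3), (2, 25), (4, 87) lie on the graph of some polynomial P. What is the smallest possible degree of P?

Forward differences of the values at t = -2, 0, 2, 4:
  P  : 21  3  25  87
  Δ  : -18  22  62
  Δ^2: 40  40
  Δ^3: 0
The second differences are constant (40) and nonzero, while all higher differences vanish, so the minimal degree is 2.

2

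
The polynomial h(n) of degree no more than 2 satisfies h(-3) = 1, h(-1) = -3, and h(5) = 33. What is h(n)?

h(n) = n^2 + 2n - 2

Using the Lagrange interpolation formula with nodes -3, -1, 5:
  L_0(n) = (n + 1)(n - 5) / 16
  L_1(n) = (n + 3)(n - 5) / -12
  L_2(n) = (n + 3)(n + 1) / 48
Then h(n) = 1·L_0(n) - 3·L_1(n) + 33·L_2(n).
Expanding and collecting terms gives h(n) = n² + 2n - 2.
Check: h(5) = 33. ✓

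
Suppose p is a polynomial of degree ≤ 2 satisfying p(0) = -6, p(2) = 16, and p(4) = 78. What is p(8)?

322

Write p(n) = an^2 + bn + c. Substituting each data point gives a linear system:
  c = -6
  4a + 2b + c = 16
  16a + 4b + c = 78
Solving the system yields a = 5, b = 1, c = -6.
So p(n) = 5n^2 + n - 6.
Then p(8) = 322.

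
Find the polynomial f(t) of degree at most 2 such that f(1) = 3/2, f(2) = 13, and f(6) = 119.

f(t) = 3t^2 + (5/2)t - 4

Write f(t) = at^2 + bt + c. Substituting each data point gives a linear system:
  a + b + c = 3/2
  4a + 2b + c = 13
  36a + 6b + c = 119
Solving the system yields a = 3, b = 5/2, c = -4.
So f(t) = 3t^2 + (5/2)t - 4.
Check: f(1) = 3/2. ✓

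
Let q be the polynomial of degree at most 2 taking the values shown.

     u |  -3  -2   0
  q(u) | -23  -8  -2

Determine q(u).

Using the Lagrange interpolation formula with nodes -3, -2, 0:
  L_0(u) = (u + 2)u / 3
  L_1(u) = (u + 3)u / -2
  L_2(u) = (u + 3)(u + 2) / 6
Then q(u) = -23·L_0(u) - 8·L_1(u) - 2·L_2(u).
Expanding and collecting terms gives q(u) = -4u^2 - 5u - 2.
Check: q(-3) = -23. ✓

q(u) = -4u^2 - 5u - 2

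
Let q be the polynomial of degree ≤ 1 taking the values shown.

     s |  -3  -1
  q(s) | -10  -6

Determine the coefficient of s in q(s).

2

Write q(s) = as + b. Substituting each data point gives a linear system:
  -3a + b = -10
  -a + b = -6
Solving the system yields a = 2, b = -4.
So q(s) = 2s - 4.
The leading coefficient is 2.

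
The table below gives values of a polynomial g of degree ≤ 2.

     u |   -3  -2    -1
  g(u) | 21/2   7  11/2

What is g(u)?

Write g(u) = au^2 + bu + c. Substituting each data point gives a linear system:
  9a - 3b + c = 21/2
  4a - 2b + c = 7
  a - b + c = 11/2
Solving the system yields a = 1, b = 3/2, c = 6.
So g(u) = u^2 + (3/2)u + 6.
Check: g(-1) = 11/2. ✓

g(u) = u^2 + (3/2)u + 6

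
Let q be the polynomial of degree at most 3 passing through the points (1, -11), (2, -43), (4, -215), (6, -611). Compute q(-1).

5

Write q(n) = an^3 + bn^2 + cn + d. Substituting each data point gives a linear system:
  a + b + c + d = -11
  8a + 4b + 2c + d = -43
  64a + 16b + 4c + d = -215
  216a + 36b + 6c + d = -611
Solving the system yields a = -2, b = -4, c = -6, d = 1.
So q(n) = -2n^3 - 4n^2 - 6n + 1.
Then q(-1) = 5.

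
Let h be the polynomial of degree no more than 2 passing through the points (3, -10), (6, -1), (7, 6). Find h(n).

h(n) = n^2 - 6n - 1

Write h(n) = an^2 + bn + c. Substituting each data point gives a linear system:
  9a + 3b + c = -10
  36a + 6b + c = -1
  49a + 7b + c = 6
Solving the system yields a = 1, b = -6, c = -1.
So h(n) = n² - 6n - 1.
Check: h(6) = -1. ✓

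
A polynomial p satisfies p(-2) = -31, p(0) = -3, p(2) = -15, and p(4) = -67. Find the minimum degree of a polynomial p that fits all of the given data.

Forward differences of the values at u = -2, 0, 2, 4:
  p  : -31  -3  -15  -67
  Δ  : 28  -12  -52
  Δ^2: -40  -40
  Δ^3: 0
The second differences are constant (-40) and nonzero, while all higher differences vanish, so the minimal degree is 2.

2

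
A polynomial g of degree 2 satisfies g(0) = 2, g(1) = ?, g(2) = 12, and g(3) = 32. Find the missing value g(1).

On equispaced nodes a degree-2 polynomial has vanishing third forward difference, so
  - g(0) + 3·g(1) - 3·g(2) + g(3) = 0.
Substituting the known values and solving for g(1):
  3·g(1) = 6
  g(1) = 2.

2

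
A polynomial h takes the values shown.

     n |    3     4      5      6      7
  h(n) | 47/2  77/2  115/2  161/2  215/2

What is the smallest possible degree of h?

Forward differences of the values at n = 3, 4, 5, 6, 7:
  h  : 47/2  77/2  115/2  161/2  215/2
  Δ  : 15  19  23  27
  Δ^2: 4  4  4
  Δ^3: 0  0
  Δ^4: 0
The second differences are constant (4) and nonzero, while all higher differences vanish, so the minimal degree is 2.

2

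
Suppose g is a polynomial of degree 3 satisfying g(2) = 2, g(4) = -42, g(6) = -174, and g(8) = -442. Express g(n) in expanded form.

Write g(n) = an^3 + bn^2 + cn + d. Substituting each data point gives a linear system:
  8a + 4b + 2c + d = 2
  64a + 16b + 4c + d = -42
  216a + 36b + 6c + d = -174
  512a + 64b + 8c + d = -442
Solving the system yields a = -1, b = 1, c = 0, d = 6.
So g(n) = -n³ + n² + 6.
Check: g(6) = -174. ✓

g(n) = -n^3 + n^2 + 6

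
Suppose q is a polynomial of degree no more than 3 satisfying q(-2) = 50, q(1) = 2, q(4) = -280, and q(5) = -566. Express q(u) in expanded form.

Write q(u) = au^3 + bu^2 + cu + d. Substituting each data point gives a linear system:
  -8a + 4b - 2c + d = 50
  a + b + c + d = 2
  64a + 16b + 4c + d = -280
  125a + 25b + 5c + d = -566
Solving the system yields a = -5, b = 2, c = 1, d = 4.
So q(u) = -5u³ + 2u² + u + 4.
Check: q(4) = -280. ✓

q(u) = -5u^3 + 2u^2 + u + 4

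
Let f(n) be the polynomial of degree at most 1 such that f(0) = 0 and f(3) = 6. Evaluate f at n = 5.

10

Write f(n) = an + b. Substituting each data point gives a linear system:
  b = 0
  3a + b = 6
Solving the system yields a = 2, b = 0.
So f(n) = 2n.
Then f(5) = 10.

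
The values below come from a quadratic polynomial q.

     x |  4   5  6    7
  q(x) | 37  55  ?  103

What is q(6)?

On equispaced nodes a degree-2 polynomial has vanishing third forward difference, so
  - q(4) + 3·q(5) - 3·q(6) + q(7) = 0.
Substituting the known values and solving for q(6):
  -3·q(6) = -231
  q(6) = 77.

77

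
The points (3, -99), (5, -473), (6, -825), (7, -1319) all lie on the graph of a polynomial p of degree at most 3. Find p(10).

Using the Lagrange interpolation formula with nodes 3, 5, 6, 7:
  L_0(u) = (u - 5)(u - 6)(u - 7) / -24
  L_1(u) = (u - 3)(u - 6)(u - 7) / 4
  L_2(u) = (u - 3)(u - 5)(u - 7) / -3
  L_3(u) = (u - 3)(u - 5)(u - 6) / 8
Then p(u) = -99·L_0(u) - 473·L_1(u) - 825·L_2(u) - 1319·L_3(u).
Expanding and collecting terms gives p(u) = -4u^3 + u^2 + u - 3.
Evaluating at u = 10: p(10) = -3893.

-3893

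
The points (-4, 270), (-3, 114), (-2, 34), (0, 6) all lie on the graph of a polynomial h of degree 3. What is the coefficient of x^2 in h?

2

Write h(x) = ax^3 + bx^2 + cx + d. Substituting each data point gives a linear system:
  -64a + 16b - 4c + d = 270
  -27a + 9b - 3c + d = 114
  -8a + 4b - 2c + d = 34
  d = 6
Solving the system yields a = -4, b = 2, c = 6, d = 6.
So h(x) = -4x^3 + 2x^2 + 6x + 6.
The coefficient of x^2 is 2.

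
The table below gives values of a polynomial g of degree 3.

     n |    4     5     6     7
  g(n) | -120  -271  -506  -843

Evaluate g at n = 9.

-1895

Forward differences of the values at n = 4, 5, 6, 7:
  g  : -120  -271  -506  -843
  Δ  : -151  -235  -337
  Δ^2: -84  -102
  Δ^3: -18
The third differences are constant, confirming degree 3.
Interpolating (Newton forward form) and evaluating at n = 9 gives g(9) = -1895.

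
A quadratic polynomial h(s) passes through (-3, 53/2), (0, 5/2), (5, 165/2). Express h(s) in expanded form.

h(s) = 3s^2 + s + 5/2

Using the Lagrange interpolation formula with nodes -3, 0, 5:
  L_0(s) = s(s - 5) / 24
  L_1(s) = (s + 3)(s - 5) / -15
  L_2(s) = (s + 3)s / 40
Then h(s) = 53/2·L_0(s) + 5/2·L_1(s) + 165/2·L_2(s).
Expanding and collecting terms gives h(s) = 3s² + s + 5/2.
Check: h(-3) = 53/2. ✓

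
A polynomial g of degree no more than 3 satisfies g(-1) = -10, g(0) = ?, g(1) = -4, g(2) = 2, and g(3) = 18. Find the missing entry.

-6

The 4 known points determine the degree-3 polynomial uniquely.
Write g(u) = au^3 + bu^2 + cu + d. Substituting each data point gives a linear system:
  -a + b - c + d = -10
  a + b + c + d = -4
  8a + 4b + 2c + d = 2
  27a + 9b + 3c + d = 18
Solving the system yields a = 1, b = -1, c = 2, d = -6.
So g(u) = u^3 - u^2 + 2u - 6.
Then g(0) = -6.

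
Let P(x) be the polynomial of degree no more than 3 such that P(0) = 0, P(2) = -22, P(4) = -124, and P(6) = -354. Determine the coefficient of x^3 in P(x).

-1

Write P(x) = ax^3 + bx^2 + cx + d. Substituting each data point gives a linear system:
  d = 0
  8a + 4b + 2c + d = -22
  64a + 16b + 4c + d = -124
  216a + 36b + 6c + d = -354
Solving the system yields a = -1, b = -4, c = 1, d = 0.
So P(x) = -x^3 - 4x^2 + x.
The leading coefficient is -1.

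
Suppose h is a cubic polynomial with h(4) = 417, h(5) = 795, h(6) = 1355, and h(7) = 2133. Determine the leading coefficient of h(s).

Write h(s) = as^3 + bs^2 + cs + d. Substituting each data point gives a linear system:
  64a + 16b + 4c + d = 417
  125a + 25b + 5c + d = 795
  216a + 36b + 6c + d = 1355
  343a + 49b + 7c + d = 2133
Solving the system yields a = 6, b = 1, c = 3, d = 5.
So h(s) = 6s^3 + s^2 + 3s + 5.
The leading coefficient is 6.

6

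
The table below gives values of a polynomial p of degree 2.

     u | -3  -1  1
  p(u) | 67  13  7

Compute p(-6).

238

Forward differences of the values at u = -3, -1, 1:
  p  : 67  13  7
  Δ  : -54  -6
  Δ^2: 48
The second differences are constant, confirming degree 2.
Interpolating (Newton forward form) and evaluating at u = -6 gives p(-6) = 238.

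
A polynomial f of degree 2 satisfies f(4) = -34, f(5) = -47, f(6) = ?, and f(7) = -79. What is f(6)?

On equispaced nodes a degree-2 polynomial has vanishing third forward difference, so
  - f(4) + 3·f(5) - 3·f(6) + f(7) = 0.
Substituting the known values and solving for f(6):
  -3·f(6) = 186
  f(6) = -62.

-62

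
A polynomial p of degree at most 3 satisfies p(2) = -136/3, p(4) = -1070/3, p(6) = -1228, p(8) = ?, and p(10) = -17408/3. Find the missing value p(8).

-8842/3

The 4 known points determine the degree-3 polynomial uniquely.
Write p(s) = as^3 + bs^2 + cs + d. Substituting each data point gives a linear system:
  8a + 4b + 2c + d = -136/3
  64a + 16b + 4c + d = -1070/3
  216a + 36b + 6c + d = -1228
  1000a + 100b + 10c + d = -17408/3
Solving the system yields a = -6, b = 2, c = 1/3, d = -6.
So p(s) = -6s^3 + 2s^2 + (1/3)s - 6.
Then p(8) = -8842/3.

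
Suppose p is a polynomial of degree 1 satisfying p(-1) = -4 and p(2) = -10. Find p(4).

Using the Lagrange interpolation formula with nodes -1, 2:
  L_0(t) = (t - 2) / -3
  L_1(t) = (t + 1) / 3
Then p(t) = -4·L_0(t) - 10·L_1(t).
Expanding and collecting terms gives p(t) = -2t - 6.
Evaluating at t = 4: p(4) = -14.

-14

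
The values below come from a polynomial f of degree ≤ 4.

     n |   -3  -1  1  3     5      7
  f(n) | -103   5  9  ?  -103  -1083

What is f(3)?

On equispaced nodes a degree-4 polynomial has vanishing fifth forward difference, so
  - f(-3) + 5·f(-1) - 10·f(1) + 10·f(3) - 5·f(5) + f(7) = 0.
Substituting the known values and solving for f(3):
  10·f(3) = 530
  f(3) = 53.

53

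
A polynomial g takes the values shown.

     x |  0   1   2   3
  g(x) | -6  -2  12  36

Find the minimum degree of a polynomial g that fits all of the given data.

Forward differences of the values at x = 0, 1, 2, 3:
  g  : -6  -2  12  36
  Δ  : 4  14  24
  Δ^2: 10  10
  Δ^3: 0
The second differences are constant (10) and nonzero, while all higher differences vanish, so the minimal degree is 2.

2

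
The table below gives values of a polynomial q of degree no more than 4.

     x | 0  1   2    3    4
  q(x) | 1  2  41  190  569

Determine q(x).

Using the Lagrange interpolation formula with nodes 0, 1, 2, 3, 4:
  L_0(x) = (x - 1)(x - 2)(x - 3)(x - 4) / 24
  L_1(x) = x(x - 2)(x - 3)(x - 4) / -6
  L_2(x) = x(x - 1)(x - 3)(x - 4) / 4
  L_3(x) = x(x - 1)(x - 2)(x - 4) / -6
  L_4(x) = x(x - 1)(x - 2)(x - 3) / 24
Then q(x) = 1·L_0(x) + 2·L_1(x) + 41·L_2(x) + 190·L_3(x) + 569·L_4(x).
Expanding and collecting terms gives q(x) = 2x⁴ + 5x² - 6x + 1.
Check: q(3) = 190. ✓

q(x) = 2x^4 + 5x^2 - 6x + 1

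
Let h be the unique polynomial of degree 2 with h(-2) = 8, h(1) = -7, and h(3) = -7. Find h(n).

Using the Lagrange interpolation formula with nodes -2, 1, 3:
  L_0(n) = (n - 1)(n - 3) / 15
  L_1(n) = (n + 2)(n - 3) / -6
  L_2(n) = (n + 2)(n - 1) / 10
Then h(n) = 8·L_0(n) - 7·L_1(n) - 7·L_2(n).
Expanding and collecting terms gives h(n) = n^2 - 4n - 4.
Check: h(3) = -7. ✓

h(n) = n^2 - 4n - 4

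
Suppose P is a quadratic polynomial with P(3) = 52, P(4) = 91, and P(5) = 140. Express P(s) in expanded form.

Using the Lagrange interpolation formula with nodes 3, 4, 5:
  L_0(s) = (s - 4)(s - 5) / 2
  L_1(s) = (s - 3)(s - 5) / -1
  L_2(s) = (s - 3)(s - 4) / 2
Then P(s) = 52·L_0(s) + 91·L_1(s) + 140·L_2(s).
Expanding and collecting terms gives P(s) = 5s² + 4s - 5.
Check: P(5) = 140. ✓

P(s) = 5s^2 + 4s - 5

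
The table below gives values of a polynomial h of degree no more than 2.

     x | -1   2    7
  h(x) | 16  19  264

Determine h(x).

h(x) = 6x^2 - 5x + 5

Using the Lagrange interpolation formula with nodes -1, 2, 7:
  L_0(x) = (x - 2)(x - 7) / 24
  L_1(x) = (x + 1)(x - 7) / -15
  L_2(x) = (x + 1)(x - 2) / 40
Then h(x) = 16·L_0(x) + 19·L_1(x) + 264·L_2(x).
Expanding and collecting terms gives h(x) = 6x^2 - 5x + 5.
Check: h(2) = 19. ✓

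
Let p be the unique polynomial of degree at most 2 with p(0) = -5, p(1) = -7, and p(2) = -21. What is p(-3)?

Using the Lagrange interpolation formula with nodes 0, 1, 2:
  L_0(x) = (x - 1)(x - 2) / 2
  L_1(x) = x(x - 2) / -1
  L_2(x) = x(x - 1) / 2
Then p(x) = -5·L_0(x) - 7·L_1(x) - 21·L_2(x).
Expanding and collecting terms gives p(x) = -6x^2 + 4x - 5.
Evaluating at x = -3: p(-3) = -71.

-71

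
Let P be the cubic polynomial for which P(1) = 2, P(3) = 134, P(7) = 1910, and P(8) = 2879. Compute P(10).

Using the Lagrange interpolation formula with nodes 1, 3, 7, 8:
  L_0(u) = (u - 3)(u - 7)(u - 8) / -84
  L_1(u) = (u - 1)(u - 7)(u - 8) / 40
  L_2(u) = (u - 1)(u - 3)(u - 8) / -24
  L_3(u) = (u - 1)(u - 3)(u - 7) / 35
Then P(u) = 2·L_0(u) + 134·L_1(u) + 1910·L_2(u) + 2879·L_3(u).
Expanding and collecting terms gives P(u) = 6u³ - 3u² - 1.
Evaluating at u = 10: P(10) = 5699.

5699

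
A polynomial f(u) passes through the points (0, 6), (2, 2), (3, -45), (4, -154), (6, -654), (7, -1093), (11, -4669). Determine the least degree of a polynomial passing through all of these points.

3

Divided differences on the nodes 0, 2, 3, 4, 6, 7, 11:
  order 0: 6  2  -45  -154  -654  -1093  -4669
  order 1: -2  -47  -109  -250  -439  -894
  order 2: -15  -31  -47  -63  -91
  order 3: -4  -4  -4  -4
  order 4: 0  0  0
  order 5: 0  0
  order 6: 0
The order-3 divided differences are all -4 (nonzero) and every higher order vanishes, so the data lies on a polynomial of degree exactly 3.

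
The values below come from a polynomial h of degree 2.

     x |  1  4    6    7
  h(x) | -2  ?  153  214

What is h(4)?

The 3 known points determine the degree-2 polynomial uniquely.
Write h(x) = ax^2 + bx + c. Substituting each data point gives a linear system:
  a + b + c = -2
  36a + 6b + c = 153
  49a + 7b + c = 214
Solving the system yields a = 5, b = -4, c = -3.
So h(x) = 5x² - 4x - 3.
Then h(4) = 61.

61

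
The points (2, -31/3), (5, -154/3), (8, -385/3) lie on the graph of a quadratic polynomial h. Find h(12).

Using the Lagrange interpolation formula with nodes 2, 5, 8:
  L_0(u) = (u - 5)(u - 8) / 18
  L_1(u) = (u - 2)(u - 8) / -9
  L_2(u) = (u - 2)(u - 5) / 18
Then h(u) = -31/3·L_0(u) - 154/3·L_1(u) - 385/3·L_2(u).
Expanding and collecting terms gives h(u) = -2u^2 + (1/3)u - 3.
Evaluating at u = 12: h(12) = -287.

-287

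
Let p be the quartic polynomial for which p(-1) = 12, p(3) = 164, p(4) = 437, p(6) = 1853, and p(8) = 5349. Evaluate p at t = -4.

Using the Lagrange interpolation formula with nodes -1, 3, 4, 6, 8:
  L_0(t) = (t - 3)(t - 4)(t - 6)(t - 8) / 1260
  L_1(t) = (t + 1)(t - 4)(t - 6)(t - 8) / -60
  L_2(t) = (t + 1)(t - 3)(t - 6)(t - 8) / 40
  L_3(t) = (t + 1)(t - 3)(t - 4)(t - 8) / -84
  L_4(t) = (t + 1)(t - 3)(t - 4)(t - 6) / 360
Then p(t) = 12·L_0(t) + 164·L_1(t) + 437·L_2(t) + 1853·L_3(t) + 5349·L_4(t).
Expanding and collecting terms gives p(t) = t⁴ + 2t³ + 4t² - 4t + 5.
Evaluating at t = -4: p(-4) = 213.

213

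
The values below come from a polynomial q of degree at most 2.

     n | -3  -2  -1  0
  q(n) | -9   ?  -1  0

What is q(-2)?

On equispaced nodes a degree-2 polynomial has vanishing third forward difference, so
  - q(-3) + 3·q(-2) - 3·q(-1) + q(0) = 0.
Substituting the known values and solving for q(-2):
  3·q(-2) = -12
  q(-2) = -4.

-4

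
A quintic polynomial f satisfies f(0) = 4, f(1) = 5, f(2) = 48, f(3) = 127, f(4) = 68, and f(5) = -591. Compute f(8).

-17628

Using the Lagrange interpolation formula with nodes 0, 1, 2, 3, 4, 5:
  L_0(x) = (x - 1)(x - 2)(x - 3)(x - 4)(x - 5) / -120
  L_1(x) = x(x - 2)(x - 3)(x - 4)(x - 5) / 24
  L_2(x) = x(x - 1)(x - 3)(x - 4)(x - 5) / -12
  L_3(x) = x(x - 1)(x - 2)(x - 4)(x - 5) / 12
  L_4(x) = x(x - 1)(x - 2)(x - 3)(x - 5) / -24
  L_5(x) = x(x - 1)(x - 2)(x - 3)(x - 4) / 120
Then f(x) = 4·L_0(x) + 5·L_1(x) + 48·L_2(x) + 127·L_3(x) + 68·L_4(x) - 591·L_5(x).
Expanding and collecting terms gives f(x) = -x^5 + 3x^4 + 6x^3 - 3x^2 - 4x + 4.
Evaluating at x = 8: f(8) = -17628.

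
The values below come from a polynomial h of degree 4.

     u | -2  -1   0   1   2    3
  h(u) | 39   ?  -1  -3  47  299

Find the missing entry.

On equispaced nodes a degree-4 polynomial has vanishing fifth forward difference, so
  - h(-2) + 5·h(-1) - 10·h(0) + 10·h(1) - 5·h(2) + h(3) = 0.
Substituting the known values and solving for h(-1):
  5·h(-1) = -5
  h(-1) = -1.

-1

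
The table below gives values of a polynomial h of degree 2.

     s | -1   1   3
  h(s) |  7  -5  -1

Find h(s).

Using the Lagrange interpolation formula with nodes -1, 1, 3:
  L_0(s) = (s - 1)(s - 3) / 8
  L_1(s) = (s + 1)(s - 3) / -4
  L_2(s) = (s + 1)(s - 1) / 8
Then h(s) = 7·L_0(s) - 5·L_1(s) - 1·L_2(s).
Expanding and collecting terms gives h(s) = 2s^2 - 6s - 1.
Check: h(-1) = 7. ✓

h(s) = 2s^2 - 6s - 1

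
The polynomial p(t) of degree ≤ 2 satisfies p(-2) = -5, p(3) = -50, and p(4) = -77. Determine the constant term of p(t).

Write p(t) = at^2 + bt + c. Substituting each data point gives a linear system:
  4a - 2b + c = -5
  9a + 3b + c = -50
  16a + 4b + c = -77
Solving the system yields a = -3, b = -6, c = -5.
So p(t) = -3t² - 6t - 5.
The constant term is -5.

-5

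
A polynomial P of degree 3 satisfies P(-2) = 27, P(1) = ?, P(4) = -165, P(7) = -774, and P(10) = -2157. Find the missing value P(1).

-6

The 4 known points determine the degree-3 polynomial uniquely.
Write P(t) = at^3 + bt^2 + ct + d. Substituting each data point gives a linear system:
  -8a + 4b - 2c + d = 27
  64a + 16b + 4c + d = -165
  343a + 49b + 7c + d = -774
  1000a + 100b + 10c + d = -2157
Solving the system yields a = -2, b = -1, c = -6, d = 3.
So P(t) = -2t³ - t² - 6t + 3.
Then P(1) = -6.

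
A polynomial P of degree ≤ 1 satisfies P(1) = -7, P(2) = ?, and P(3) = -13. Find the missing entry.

-10

The 2 known points determine the degree-1 polynomial uniquely.
Write P(u) = au + b. Substituting each data point gives a linear system:
  a + b = -7
  3a + b = -13
Solving the system yields a = -3, b = -4.
So P(u) = -3u - 4.
Then P(2) = -10.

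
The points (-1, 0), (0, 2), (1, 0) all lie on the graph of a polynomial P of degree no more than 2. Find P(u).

Using the Lagrange interpolation formula with nodes -1, 0, 1:
  L_0(u) = u(u - 1) / 2
  L_1(u) = (u + 1)(u - 1) / -1
  L_2(u) = (u + 1)u / 2
Then P(u) = 0·L_0(u) + 2·L_1(u) + 0·L_2(u).
Expanding and collecting terms gives P(u) = -2u^2 + 2.
Check: P(1) = 0. ✓

P(u) = -2u^2 + 2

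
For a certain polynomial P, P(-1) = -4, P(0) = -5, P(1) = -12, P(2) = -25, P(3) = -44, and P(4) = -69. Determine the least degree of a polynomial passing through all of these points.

2

Forward differences of the values at t = -1, 0, 1, 2, 3, 4:
  P  : -4  -5  -12  -25  -44  -69
  Δ  : -1  -7  -13  -19  -25
  Δ^2: -6  -6  -6  -6
  Δ^3: 0  0  0
  Δ^4: 0  0
  Δ^5: 0
The second differences are constant (-6) and nonzero, while all higher differences vanish, so the minimal degree is 2.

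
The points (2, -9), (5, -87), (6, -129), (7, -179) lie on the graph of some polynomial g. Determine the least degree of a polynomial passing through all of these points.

Divided differences on the nodes 2, 5, 6, 7:
  order 0: -9  -87  -129  -179
  order 1: -26  -42  -50
  order 2: -4  -4
  order 3: 0
The order-2 divided differences are all -4 (nonzero) and every higher order vanishes, so the data lies on a polynomial of degree exactly 2.

2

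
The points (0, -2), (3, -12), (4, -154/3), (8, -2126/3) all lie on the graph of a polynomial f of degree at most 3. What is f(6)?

Using the Lagrange interpolation formula with nodes 0, 3, 4, 8:
  L_0(t) = (t - 3)(t - 4)(t - 8) / -96
  L_1(t) = t(t - 4)(t - 8) / 15
  L_2(t) = t(t - 3)(t - 8) / -16
  L_3(t) = t(t - 3)(t - 4) / 160
Then f(t) = -2·L_0(t) - 12·L_1(t) - 154/3·L_2(t) - 2126/3·L_3(t).
Expanding and collecting terms gives f(t) = -2t^3 + 5t^2 - (1/3)t - 2.
Evaluating at t = 6: f(6) = -256.

-256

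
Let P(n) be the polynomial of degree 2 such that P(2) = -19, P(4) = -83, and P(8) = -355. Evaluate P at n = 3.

-45

Using the Lagrange interpolation formula with nodes 2, 4, 8:
  L_0(n) = (n - 4)(n - 8) / 12
  L_1(n) = (n - 2)(n - 8) / -8
  L_2(n) = (n - 2)(n - 4) / 24
Then P(n) = -19·L_0(n) - 83·L_1(n) - 355·L_2(n).
Expanding and collecting terms gives P(n) = -6n^2 + 4n - 3.
Evaluating at n = 3: P(3) = -45.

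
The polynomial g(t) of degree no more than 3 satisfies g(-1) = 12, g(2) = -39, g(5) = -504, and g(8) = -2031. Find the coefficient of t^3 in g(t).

Write g(t) = at^3 + bt^2 + ct + d. Substituting each data point gives a linear system:
  -a + b - c + d = 12
  8a + 4b + 2c + d = -39
  125a + 25b + 5c + d = -504
  512a + 64b + 8c + d = -2031
Solving the system yields a = -4, b = 1, c = -6, d = 1.
So g(t) = -4t^3 + t^2 - 6t + 1.
The leading coefficient is -4.

-4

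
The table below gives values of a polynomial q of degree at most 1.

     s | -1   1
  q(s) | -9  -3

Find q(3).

Using the Lagrange interpolation formula with nodes -1, 1:
  L_0(s) = (s - 1) / -2
  L_1(s) = (s + 1) / 2
Then q(s) = -9·L_0(s) - 3·L_1(s).
Expanding and collecting terms gives q(s) = 3s - 6.
Evaluating at s = 3: q(3) = 3.

3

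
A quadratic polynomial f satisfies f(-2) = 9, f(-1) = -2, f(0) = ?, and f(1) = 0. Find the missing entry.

On equispaced nodes a degree-2 polynomial has vanishing third forward difference, so
  - f(-2) + 3·f(-1) - 3·f(0) + f(1) = 0.
Substituting the known values and solving for f(0):
  -3·f(0) = 15
  f(0) = -5.

-5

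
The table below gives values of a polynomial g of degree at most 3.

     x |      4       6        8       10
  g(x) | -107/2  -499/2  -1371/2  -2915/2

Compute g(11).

Forward differences of the values at x = 4, 6, 8, 10:
  g  : -107/2  -499/2  -1371/2  -2915/2
  Δ  : -196  -436  -772
  Δ^2: -240  -336
  Δ^3: -96
The third differences are constant, confirming degree 3.
Interpolating (Newton forward form) and evaluating at x = 11 gives g(11) = -3999/2.

-3999/2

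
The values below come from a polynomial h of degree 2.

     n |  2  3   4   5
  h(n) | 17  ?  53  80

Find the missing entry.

The 3 known points determine the degree-2 polynomial uniquely.
Write h(n) = an^2 + bn + c. Substituting each data point gives a linear system:
  4a + 2b + c = 17
  16a + 4b + c = 53
  25a + 5b + c = 80
Solving the system yields a = 3, b = 0, c = 5.
So h(n) = 3n² + 5.
Then h(3) = 32.

32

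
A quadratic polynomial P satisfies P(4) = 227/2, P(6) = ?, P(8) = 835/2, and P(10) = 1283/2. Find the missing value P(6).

The 3 known points determine the degree-2 polynomial uniquely.
Write P(x) = ax^2 + bx + c. Substituting each data point gives a linear system:
  16a + 4b + c = 227/2
  64a + 8b + c = 835/2
  100a + 10b + c = 1283/2
Solving the system yields a = 6, b = 4, c = 3/2.
So P(x) = 6x^2 + 4x + 3/2.
Then P(6) = 483/2.

483/2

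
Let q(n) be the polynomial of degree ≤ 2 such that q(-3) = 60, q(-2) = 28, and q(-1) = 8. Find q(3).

Write q(n) = an^2 + bn + c. Substituting each data point gives a linear system:
  9a - 3b + c = 60
  4a - 2b + c = 28
  a - b + c = 8
Solving the system yields a = 6, b = -2, c = 0.
So q(n) = 6n^2 - 2n.
Then q(3) = 48.

48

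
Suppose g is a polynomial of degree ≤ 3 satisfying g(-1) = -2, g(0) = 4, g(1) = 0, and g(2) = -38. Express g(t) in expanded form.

Write g(t) = at^3 + bt^2 + ct + d. Substituting each data point gives a linear system:
  -a + b - c + d = -2
  d = 4
  a + b + c + d = 0
  8a + 4b + 2c + d = -38
Solving the system yields a = -4, b = -5, c = 5, d = 4.
So g(t) = -4t^3 - 5t^2 + 5t + 4.
Check: g(2) = -38. ✓

g(t) = -4t^3 - 5t^2 + 5t + 4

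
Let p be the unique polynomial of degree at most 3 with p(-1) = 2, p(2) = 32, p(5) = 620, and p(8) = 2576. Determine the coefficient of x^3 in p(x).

5

Write p(x) = ax^3 + bx^2 + cx + d. Substituting each data point gives a linear system:
  -a + b - c + d = 2
  8a + 4b + 2c + d = 32
  125a + 25b + 5c + d = 620
  512a + 64b + 8c + d = 2576
Solving the system yields a = 5, b = 1, c = -6, d = 0.
So p(x) = 5x^3 + x^2 - 6x.
The leading coefficient is 5.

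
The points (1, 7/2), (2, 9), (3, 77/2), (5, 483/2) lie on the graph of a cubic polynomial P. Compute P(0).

Using the Lagrange interpolation formula with nodes 1, 2, 3, 5:
  L_0(u) = (u - 2)(u - 3)(u - 5) / -8
  L_1(u) = (u - 1)(u - 3)(u - 5) / 3
  L_2(u) = (u - 1)(u - 2)(u - 5) / -4
  L_3(u) = (u - 1)(u - 2)(u - 3) / 24
Then P(u) = 7/2·L_0(u) + 9·L_1(u) + 77/2·L_2(u) + 483/2·L_3(u).
Expanding and collecting terms gives P(u) = 3u³ - 6u² + (5/2)u + 4.
Evaluating at u = 0: P(0) = 4.

4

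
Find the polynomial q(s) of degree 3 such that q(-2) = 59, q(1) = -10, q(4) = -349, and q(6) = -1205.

Write q(s) = as^3 + bs^2 + cs + d. Substituting each data point gives a linear system:
  -8a + 4b - 2c + d = 59
  a + b + c + d = -10
  64a + 16b + 4c + d = -349
  216a + 36b + 6c + d = -1205
Solving the system yields a = -6, b = 3, c = -2, d = -5.
So q(s) = -6s^3 + 3s^2 - 2s - 5.
Check: q(1) = -10. ✓

q(s) = -6s^3 + 3s^2 - 2s - 5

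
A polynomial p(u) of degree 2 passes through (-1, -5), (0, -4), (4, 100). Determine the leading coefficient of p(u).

5

Write p(u) = au^2 + bu + c. Substituting each data point gives a linear system:
  a - b + c = -5
  c = -4
  16a + 4b + c = 100
Solving the system yields a = 5, b = 6, c = -4.
So p(u) = 5u^2 + 6u - 4.
The leading coefficient is 5.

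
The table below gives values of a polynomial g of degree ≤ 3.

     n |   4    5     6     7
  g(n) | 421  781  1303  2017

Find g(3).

193

Write g(n) = an^3 + bn^2 + cn + d. Substituting each data point gives a linear system:
  64a + 16b + 4c + d = 421
  125a + 25b + 5c + d = 781
  216a + 36b + 6c + d = 1303
  343a + 49b + 7c + d = 2017
Solving the system yields a = 5, b = 6, c = 1, d = 1.
So g(n) = 5n³ + 6n² + n + 1.
Then g(3) = 193.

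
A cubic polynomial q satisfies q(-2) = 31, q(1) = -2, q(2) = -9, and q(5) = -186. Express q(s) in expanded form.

Write q(s) = as^3 + bs^2 + cs + d. Substituting each data point gives a linear system:
  -8a + 4b - 2c + d = 31
  a + b + c + d = -2
  8a + 4b + 2c + d = -9
  125a + 25b + 5c + d = -186
Solving the system yields a = -2, b = 3, c = -2, d = -1.
So q(s) = -2s³ + 3s² - 2s - 1.
Check: q(5) = -186. ✓

q(s) = -2s^3 + 3s^2 - 2s - 1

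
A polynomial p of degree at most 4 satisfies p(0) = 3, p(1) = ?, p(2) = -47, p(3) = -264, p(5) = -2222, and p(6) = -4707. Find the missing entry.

The 5 known points determine the degree-4 polynomial uniquely.
Write p(s) = as^4 + bs^3 + cs^2 + ds + e. Substituting each data point gives a linear system:
  e = 3
  16a + 8b + 4c + 2d + e = -47
  81a + 27b + 9c + 3d + e = -264
  625a + 125b + 25c + 5d + e = -2222
  1296a + 216b + 36c + 6d + e = -4707
Solving the system yields a = -4, b = 2, c = 2, d = -5, e = 3.
So p(s) = -4s^4 + 2s^3 + 2s^2 - 5s + 3.
Then p(1) = -2.

-2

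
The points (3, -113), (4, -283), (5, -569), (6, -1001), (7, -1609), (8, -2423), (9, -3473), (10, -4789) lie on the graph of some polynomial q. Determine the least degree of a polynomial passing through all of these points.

Forward differences of the values at x = 3, 4, 5, 6, 7, 8, 9, 10:
  q  : -113  -283  -569  -1001  -1609  -2423  -3473  -4789
  Δ  : -170  -286  -432  -608  -814  -1050  -1316
  Δ^2: -116  -146  -176  -206  -236  -266
  Δ^3: -30  -30  -30  -30  -30
  Δ^4: 0  0  0  0
  Δ^5: 0  0  0
  Δ^6: 0  0
  Δ^7: 0
The third differences are constant (-30) and nonzero, while all higher differences vanish, so the minimal degree is 3.

3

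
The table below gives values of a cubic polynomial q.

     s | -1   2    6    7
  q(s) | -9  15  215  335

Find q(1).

Write q(s) = as^3 + bs^2 + cs + d. Substituting each data point gives a linear system:
  -a + b - c + d = -9
  8a + 4b + 2c + d = 15
  216a + 36b + 6c + d = 215
  343a + 49b + 7c + d = 335
Solving the system yields a = 1, b = -1, c = 6, d = -1.
So q(s) = s^3 - s^2 + 6s - 1.
Then q(1) = 5.

5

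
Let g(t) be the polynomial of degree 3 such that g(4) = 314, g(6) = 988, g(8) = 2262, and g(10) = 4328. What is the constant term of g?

-2

Write g(t) = at^3 + bt^2 + ct + d. Substituting each data point gives a linear system:
  64a + 16b + 4c + d = 314
  216a + 36b + 6c + d = 988
  512a + 64b + 8c + d = 2262
  1000a + 100b + 10c + d = 4328
Solving the system yields a = 4, b = 3, c = 3, d = -2.
So g(t) = 4t³ + 3t² + 3t - 2.
The constant term is -2.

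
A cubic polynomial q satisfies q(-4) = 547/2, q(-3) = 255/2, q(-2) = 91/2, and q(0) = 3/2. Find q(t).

q(t) = -3t^3 + 5t^2 + 3/2

Write q(t) = at^3 + bt^2 + ct + d. Substituting each data point gives a linear system:
  -64a + 16b - 4c + d = 547/2
  -27a + 9b - 3c + d = 255/2
  -8a + 4b - 2c + d = 91/2
  d = 3/2
Solving the system yields a = -3, b = 5, c = 0, d = 3/2.
So q(t) = -3t^3 + 5t^2 + 3/2.
Check: q(-3) = 255/2. ✓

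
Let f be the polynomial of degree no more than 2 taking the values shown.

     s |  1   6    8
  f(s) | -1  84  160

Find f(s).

f(s) = 3s^2 - 4s

Write f(s) = as^2 + bs + c. Substituting each data point gives a linear system:
  a + b + c = -1
  36a + 6b + c = 84
  64a + 8b + c = 160
Solving the system yields a = 3, b = -4, c = 0.
So f(s) = 3s^2 - 4s.
Check: f(8) = 160. ✓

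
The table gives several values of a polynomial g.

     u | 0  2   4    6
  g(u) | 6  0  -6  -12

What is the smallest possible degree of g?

Forward differences of the values at u = 0, 2, 4, 6:
  g  : 6  0  -6  -12
  Δ  : -6  -6  -6
  Δ^2: 0  0
  Δ^3: 0
The first differences are constant (-6) and nonzero, while all higher differences vanish, so the minimal degree is 1.

1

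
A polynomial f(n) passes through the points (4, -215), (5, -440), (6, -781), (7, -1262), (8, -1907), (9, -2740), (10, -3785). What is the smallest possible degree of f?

Forward differences of the values at n = 4, 5, 6, 7, 8, 9, 10:
  f  : -215  -440  -781  -1262  -1907  -2740  -3785
  Δ  : -225  -341  -481  -645  -833  -1045
  Δ^2: -116  -140  -164  -188  -212
  Δ^3: -24  -24  -24  -24
  Δ^4: 0  0  0
  Δ^5: 0  0
  Δ^6: 0
The third differences are constant (-24) and nonzero, while all higher differences vanish, so the minimal degree is 3.

3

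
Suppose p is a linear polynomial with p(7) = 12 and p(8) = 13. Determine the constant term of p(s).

Write p(s) = as + b. Substituting each data point gives a linear system:
  7a + b = 12
  8a + b = 13
Solving the system yields a = 1, b = 5.
So p(s) = s + 5.
The constant term is 5.

5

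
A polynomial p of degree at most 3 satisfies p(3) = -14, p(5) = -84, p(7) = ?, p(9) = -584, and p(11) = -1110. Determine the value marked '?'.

On equispaced nodes a degree-3 polynomial has vanishing fourth forward difference, so
  p(3) - 4·p(5) + 6·p(7) - 4·p(9) + p(11) = 0.
Substituting the known values and solving for p(7):
  6·p(7) = -1548
  p(7) = -258.

-258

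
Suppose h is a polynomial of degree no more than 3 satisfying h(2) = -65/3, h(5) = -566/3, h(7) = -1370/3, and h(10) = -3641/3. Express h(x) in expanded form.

Using the Lagrange interpolation formula with nodes 2, 5, 7, 10:
  L_0(x) = (x - 5)(x - 7)(x - 10) / -120
  L_1(x) = (x - 2)(x - 7)(x - 10) / 30
  L_2(x) = (x - 2)(x - 5)(x - 10) / -30
  L_3(x) = (x - 2)(x - 5)(x - 7) / 120
Then h(x) = -65/3·L_0(x) - 566/3·L_1(x) - 1370/3·L_2(x) - 3641/3·L_3(x).
Expanding and collecting terms gives h(x) = -x³ - (5/3)x² - 5x + 3.
Check: h(10) = -3641/3. ✓

h(x) = -x^3 - (5/3)x^2 - 5x + 3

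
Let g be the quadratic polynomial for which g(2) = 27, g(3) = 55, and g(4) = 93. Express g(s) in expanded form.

g(s) = 5s^2 + 3s + 1

Write g(s) = as^2 + bs + c. Substituting each data point gives a linear system:
  4a + 2b + c = 27
  9a + 3b + c = 55
  16a + 4b + c = 93
Solving the system yields a = 5, b = 3, c = 1.
So g(s) = 5s^2 + 3s + 1.
Check: g(3) = 55. ✓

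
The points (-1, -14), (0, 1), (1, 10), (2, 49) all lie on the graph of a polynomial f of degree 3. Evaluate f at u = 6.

Write f(u) = au^3 + bu^2 + cu + d. Substituting each data point gives a linear system:
  -a + b - c + d = -14
  d = 1
  a + b + c + d = 10
  8a + 4b + 2c + d = 49
Solving the system yields a = 6, b = -3, c = 6, d = 1.
So f(u) = 6u³ - 3u² + 6u + 1.
Then f(6) = 1225.

1225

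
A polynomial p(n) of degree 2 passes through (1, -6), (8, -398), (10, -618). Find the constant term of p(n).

Write p(n) = an^2 + bn + c. Substituting each data point gives a linear system:
  a + b + c = -6
  64a + 8b + c = -398
  100a + 10b + c = -618
Solving the system yields a = -6, b = -2, c = 2.
So p(n) = -6n² - 2n + 2.
The constant term is 2.

2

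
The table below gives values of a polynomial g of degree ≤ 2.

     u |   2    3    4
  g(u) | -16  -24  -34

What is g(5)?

-46

Using the Lagrange interpolation formula with nodes 2, 3, 4:
  L_0(u) = (u - 3)(u - 4) / 2
  L_1(u) = (u - 2)(u - 4) / -1
  L_2(u) = (u - 2)(u - 3) / 2
Then g(u) = -16·L_0(u) - 24·L_1(u) - 34·L_2(u).
Expanding and collecting terms gives g(u) = -u^2 - 3u - 6.
Evaluating at u = 5: g(5) = -46.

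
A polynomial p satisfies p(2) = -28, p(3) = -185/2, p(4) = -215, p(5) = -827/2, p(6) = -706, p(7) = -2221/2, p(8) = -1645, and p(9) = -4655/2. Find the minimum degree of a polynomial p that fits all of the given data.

Forward differences of the values at u = 2, 3, 4, 5, 6, 7, 8, 9:
  p  : -28  -185/2  -215  -827/2  -706  -2221/2  -1645  -4655/2
  Δ  : -129/2  -245/2  -397/2  -585/2  -809/2  -1069/2  -1365/2
  Δ^2: -58  -76  -94  -112  -130  -148
  Δ^3: -18  -18  -18  -18  -18
  Δ^4: 0  0  0  0
  Δ^5: 0  0  0
  Δ^6: 0  0
  Δ^7: 0
The third differences are constant (-18) and nonzero, while all higher differences vanish, so the minimal degree is 3.

3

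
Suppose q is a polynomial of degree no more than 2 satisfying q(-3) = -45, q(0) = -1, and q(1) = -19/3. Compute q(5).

-383/3

Using the Lagrange interpolation formula with nodes -3, 0, 1:
  L_0(s) = s(s - 1) / 12
  L_1(s) = (s + 3)(s - 1) / -3
  L_2(s) = (s + 3)s / 4
Then q(s) = -45·L_0(s) - 1·L_1(s) - 19/3·L_2(s).
Expanding and collecting terms gives q(s) = -5s² - (1/3)s - 1.
Evaluating at s = 5: q(5) = -383/3.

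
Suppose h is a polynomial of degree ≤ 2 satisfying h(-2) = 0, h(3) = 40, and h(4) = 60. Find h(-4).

Write h(t) = at^2 + bt + c. Substituting each data point gives a linear system:
  4a - 2b + c = 0
  9a + 3b + c = 40
  16a + 4b + c = 60
Solving the system yields a = 2, b = 6, c = 4.
So h(t) = 2t^2 + 6t + 4.
Then h(-4) = 12.

12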